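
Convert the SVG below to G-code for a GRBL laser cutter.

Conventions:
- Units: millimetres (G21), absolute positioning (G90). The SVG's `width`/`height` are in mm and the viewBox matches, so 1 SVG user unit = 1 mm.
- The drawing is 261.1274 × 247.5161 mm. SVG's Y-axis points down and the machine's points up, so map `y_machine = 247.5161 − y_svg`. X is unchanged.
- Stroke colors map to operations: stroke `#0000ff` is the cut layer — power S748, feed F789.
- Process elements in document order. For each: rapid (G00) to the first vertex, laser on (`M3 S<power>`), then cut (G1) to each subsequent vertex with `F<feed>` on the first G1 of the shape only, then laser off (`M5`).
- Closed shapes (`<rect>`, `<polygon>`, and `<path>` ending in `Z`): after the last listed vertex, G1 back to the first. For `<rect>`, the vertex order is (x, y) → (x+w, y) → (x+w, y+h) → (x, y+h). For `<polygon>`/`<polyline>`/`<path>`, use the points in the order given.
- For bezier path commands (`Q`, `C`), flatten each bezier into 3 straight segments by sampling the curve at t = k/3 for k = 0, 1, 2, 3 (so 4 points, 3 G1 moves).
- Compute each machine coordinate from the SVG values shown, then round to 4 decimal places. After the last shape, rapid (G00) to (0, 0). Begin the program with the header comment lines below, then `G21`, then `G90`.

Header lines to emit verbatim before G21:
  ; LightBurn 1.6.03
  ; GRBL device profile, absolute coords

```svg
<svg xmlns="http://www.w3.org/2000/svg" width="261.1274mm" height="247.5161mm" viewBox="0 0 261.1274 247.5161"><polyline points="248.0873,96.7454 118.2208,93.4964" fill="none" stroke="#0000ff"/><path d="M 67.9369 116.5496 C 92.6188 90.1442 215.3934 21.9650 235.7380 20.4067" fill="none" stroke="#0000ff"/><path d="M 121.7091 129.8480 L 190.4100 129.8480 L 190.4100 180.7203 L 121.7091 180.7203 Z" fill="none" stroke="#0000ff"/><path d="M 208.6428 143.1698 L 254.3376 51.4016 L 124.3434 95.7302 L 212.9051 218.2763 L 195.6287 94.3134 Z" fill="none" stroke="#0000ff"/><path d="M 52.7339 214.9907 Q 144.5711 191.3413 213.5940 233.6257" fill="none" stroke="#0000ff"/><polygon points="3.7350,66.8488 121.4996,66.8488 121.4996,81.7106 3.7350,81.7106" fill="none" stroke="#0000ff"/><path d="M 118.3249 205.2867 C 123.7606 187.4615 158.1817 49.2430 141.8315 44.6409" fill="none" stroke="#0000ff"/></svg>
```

; LightBurn 1.6.03
; GRBL device profile, absolute coords
G21
G90
G00 X248.0873 Y150.7707
M3 S748
G1 X118.2208 Y154.0197 F789
M5
G00 X67.9369 Y130.9665
M3 S748
G1 X117.8896 Y167.2819 F789
G1 X188.6768 Y207.3588
G1 X235.7380 Y227.1094
M5
G00 X121.7091 Y117.6681
M3 S748
G1 X190.4100 Y117.6681 F789
G1 X190.4100 Y66.7958
G1 X121.7091 Y66.7958
G1 X121.7091 Y117.6681
M5
G00 X208.6428 Y104.3463
M3 S748
G1 X254.3376 Y196.1145 F789
G1 X124.3434 Y151.7859
G1 X212.9051 Y29.2398
G1 X195.6287 Y153.2027
G1 X208.6428 Y104.3463
M5
G00 X52.7339 Y32.5254
M3 S748
G1 X111.4238 Y40.9657 F789
G1 X165.0438 Y34.7540
G1 X213.5940 Y13.8904
M5
G00 X3.7350 Y180.6673
M3 S748
G1 X121.4996 Y180.6673 F789
G1 X121.4996 Y165.8055
G1 X3.7350 Y165.8055
G1 X3.7350 Y180.6673
M5
G00 X118.3249 Y42.2294
M3 S748
G1 X130.4684 Y90.7779 F789
G1 X144.2119 Y163.1421
G1 X141.8315 Y202.8752
M5
G00 X0.0000 Y0.0000

viewBox `0 0 261.1274 247.5161` with mm width/height → 1 unit = 1 mm. Flip: y_m = 247.5161 − y_svg.

**Shape 1** — `<polyline>` line segment, stroke `#0000ff` → cut (S748, F789). Machine vertices: (248.0873,150.7707) → (118.2208,154.0197). Open path.

**Shape 2** — `<path>` cubic bezier, stroke `#0000ff` → cut (S748, F789). Control points (SVG): P0=(67.9369,116.5496), P1=(92.6188,90.1442), P2=(215.3934,21.9650), P3=(235.7380,20.4067); sampled at t=k/3. Machine vertices: (67.9369,130.9665) → (117.8896,167.2819) → (188.6768,207.3588) → (235.7380,227.1094). Open path.

**Shape 3** — `<path>` rectangle, stroke `#0000ff` → cut (S748, F789). Machine vertices: (121.7091,117.6681) → (190.4100,117.6681) → (190.4100,66.7958) → (121.7091,66.7958) → (121.7091,117.6681). Closed: final G1 returns to the first vertex.

**Shape 4** — `<path>` closed polygon, stroke `#0000ff` → cut (S748, F789). Machine vertices: (208.6428,104.3463) → (254.3376,196.1145) → (124.3434,151.7859) → (212.9051,29.2398) → (195.6287,153.2027) → (208.6428,104.3463). Closed: final G1 returns to the first vertex.

**Shape 5** — `<path>` quadratic bezier, stroke `#0000ff` → cut (S748, F789). Control points (SVG): P0=(52.7339,214.9907), P1=(144.5711,191.3413), P2=(213.5940,233.6257); sampled at t=k/3. Machine vertices: (52.7339,32.5254) → (111.4238,40.9657) → (165.0438,34.7540) → (213.5940,13.8904). Open path.

**Shape 6** — `<polygon>` rectangle, stroke `#0000ff` → cut (S748, F789). Machine vertices: (3.7350,180.6673) → (121.4996,180.6673) → (121.4996,165.8055) → (3.7350,165.8055) → (3.7350,180.6673). Closed: final G1 returns to the first vertex.

**Shape 7** — `<path>` cubic bezier, stroke `#0000ff` → cut (S748, F789). Control points (SVG): P0=(118.3249,205.2867), P1=(123.7606,187.4615), P2=(158.1817,49.2430), P3=(141.8315,44.6409); sampled at t=k/3. Machine vertices: (118.3249,42.2294) → (130.4684,90.7779) → (144.2119,163.1421) → (141.8315,202.8752). Open path.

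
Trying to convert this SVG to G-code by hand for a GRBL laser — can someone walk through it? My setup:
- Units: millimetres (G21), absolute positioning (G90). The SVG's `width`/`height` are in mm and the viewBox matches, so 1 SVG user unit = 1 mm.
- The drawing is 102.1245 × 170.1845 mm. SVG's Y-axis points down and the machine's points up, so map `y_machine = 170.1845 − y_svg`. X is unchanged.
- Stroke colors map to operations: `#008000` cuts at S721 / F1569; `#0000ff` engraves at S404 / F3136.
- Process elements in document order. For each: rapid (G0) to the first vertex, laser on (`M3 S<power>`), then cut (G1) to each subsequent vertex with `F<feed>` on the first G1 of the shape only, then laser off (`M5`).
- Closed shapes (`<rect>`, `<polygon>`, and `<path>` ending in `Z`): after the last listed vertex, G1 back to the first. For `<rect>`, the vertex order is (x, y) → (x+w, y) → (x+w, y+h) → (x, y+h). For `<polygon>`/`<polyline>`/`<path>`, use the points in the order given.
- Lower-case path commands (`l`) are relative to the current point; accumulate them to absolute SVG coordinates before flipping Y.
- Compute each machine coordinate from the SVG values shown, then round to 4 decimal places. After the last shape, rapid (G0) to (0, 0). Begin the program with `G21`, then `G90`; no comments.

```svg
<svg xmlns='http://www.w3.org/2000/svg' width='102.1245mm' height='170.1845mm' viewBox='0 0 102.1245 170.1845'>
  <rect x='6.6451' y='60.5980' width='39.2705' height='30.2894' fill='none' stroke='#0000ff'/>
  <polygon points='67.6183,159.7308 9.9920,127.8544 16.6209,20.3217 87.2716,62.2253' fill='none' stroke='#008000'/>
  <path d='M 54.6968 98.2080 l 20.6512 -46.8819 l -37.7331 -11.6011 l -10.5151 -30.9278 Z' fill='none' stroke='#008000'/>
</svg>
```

G21
G90
G0 X6.6451 Y109.5865
M3 S404
G1 X45.9156 Y109.5865 F3136
G1 X45.9156 Y79.2971
G1 X6.6451 Y79.2971
G1 X6.6451 Y109.5865
M5
G0 X67.6183 Y10.4537
M3 S721
G1 X9.9920 Y42.3301 F1569
G1 X16.6209 Y149.8628
G1 X87.2716 Y107.9592
G1 X67.6183 Y10.4537
M5
G0 X54.6968 Y71.9765
M3 S721
G1 X75.3480 Y118.8584 F1569
G1 X37.6149 Y130.4595
G1 X27.0998 Y161.3873
G1 X54.6968 Y71.9765
M5
G0 X0.0000 Y0.0000

Since the viewBox matches the mm dimensions, user units are millimetres directly. The only transform is the Y-flip y_m = 170.1845 − y_svg.

Shape 1 is a rectangle drawn with `<rect>`. Its stroke #0000ff means engrave at S404, F3136. After flipping Y the toolpath is (6.6451,109.5865) → (45.9156,109.5865) → (45.9156,79.2971) → (6.6451,79.2971) → (6.6451,109.5865), returning to the start.

Shape 2 is a closed polygon drawn with `<polygon>`. Its stroke #008000 means cut at S721, F1569. After flipping Y the toolpath is (67.6183,10.4537) → (9.9920,42.3301) → (16.6209,149.8628) → (87.2716,107.9592) → (67.6183,10.4537), returning to the start.

Shape 3 is a closed polygon drawn with `<path>`. Its stroke #008000 means cut at S721, F1569. After flipping Y the toolpath is (54.6968,71.9765) → (75.3480,118.8584) → (37.6149,130.4595) → (27.0998,161.3873) → (54.6968,71.9765), returning to the start.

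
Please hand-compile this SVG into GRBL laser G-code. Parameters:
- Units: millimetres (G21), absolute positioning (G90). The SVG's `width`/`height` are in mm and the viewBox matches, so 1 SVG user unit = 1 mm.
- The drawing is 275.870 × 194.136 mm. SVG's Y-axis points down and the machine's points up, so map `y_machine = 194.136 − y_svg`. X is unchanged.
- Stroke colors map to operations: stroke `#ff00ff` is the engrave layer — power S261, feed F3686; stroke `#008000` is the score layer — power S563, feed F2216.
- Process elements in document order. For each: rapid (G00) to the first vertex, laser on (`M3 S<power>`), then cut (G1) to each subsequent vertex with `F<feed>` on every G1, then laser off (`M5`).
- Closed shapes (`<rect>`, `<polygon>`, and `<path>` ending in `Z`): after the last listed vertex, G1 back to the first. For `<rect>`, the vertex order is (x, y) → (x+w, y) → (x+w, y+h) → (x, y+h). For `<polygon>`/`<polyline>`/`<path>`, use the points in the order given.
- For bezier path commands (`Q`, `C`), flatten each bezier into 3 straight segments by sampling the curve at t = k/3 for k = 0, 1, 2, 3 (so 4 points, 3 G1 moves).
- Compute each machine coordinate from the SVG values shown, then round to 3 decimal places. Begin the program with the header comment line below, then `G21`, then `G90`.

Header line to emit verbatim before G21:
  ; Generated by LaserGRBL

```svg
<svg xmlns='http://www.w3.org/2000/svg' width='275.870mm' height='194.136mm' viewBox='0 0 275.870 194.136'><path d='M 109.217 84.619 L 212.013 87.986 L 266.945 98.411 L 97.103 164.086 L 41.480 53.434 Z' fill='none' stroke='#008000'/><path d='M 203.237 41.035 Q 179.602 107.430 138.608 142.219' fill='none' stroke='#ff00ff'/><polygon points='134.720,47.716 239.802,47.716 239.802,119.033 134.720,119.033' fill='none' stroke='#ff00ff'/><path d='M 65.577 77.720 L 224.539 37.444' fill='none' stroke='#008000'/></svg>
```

; Generated by LaserGRBL
G21
G90
G00 X109.217 Y109.517
M3 S563
G1 X212.013 Y106.150 F2216
G1 X266.945 Y95.725 F2216
G1 X97.103 Y30.050 F2216
G1 X41.480 Y140.702 F2216
G1 X109.217 Y109.517 F2216
M5
G00 X203.237 Y153.101
M3 S261
G1 X185.552 Y112.349 F3686
G1 X164.009 Y78.621 F3686
G1 X138.608 Y51.917 F3686
M5
G00 X134.720 Y146.420
M3 S261
G1 X239.802 Y146.420 F3686
G1 X239.802 Y75.103 F3686
G1 X134.720 Y75.103 F3686
G1 X134.720 Y146.420 F3686
M5
G00 X65.577 Y116.416
M3 S563
G1 X224.539 Y156.692 F2216
M5

Since the viewBox matches the mm dimensions, user units are millimetres directly. The only transform is the Y-flip y_m = 194.136 − y_svg.

Shape 1 is a closed polygon drawn with `<path>`. Its stroke #008000 means score at S563, F2216. After flipping Y the toolpath is (109.217,109.517) → (212.013,106.150) → (266.945,95.725) → (97.103,30.050) → (41.480,140.702) → (109.217,109.517), returning to the start.

Shape 2 is a quadratic bezier drawn with `<path>`. Its stroke #ff00ff means engrave at S261, F3686. After flipping Y the toolpath is (203.237,153.101) → (185.552,112.349) → (164.009,78.621) → (138.608,51.917).

Shape 3 is a rectangle drawn with `<polygon>`. Its stroke #ff00ff means engrave at S261, F3686. After flipping Y the toolpath is (134.720,146.420) → (239.802,146.420) → (239.802,75.103) → (134.720,75.103) → (134.720,146.420), returning to the start.

Shape 4 is a line segment drawn with `<path>`. Its stroke #008000 means score at S563, F2216. After flipping Y the toolpath is (65.577,116.416) → (224.539,156.692).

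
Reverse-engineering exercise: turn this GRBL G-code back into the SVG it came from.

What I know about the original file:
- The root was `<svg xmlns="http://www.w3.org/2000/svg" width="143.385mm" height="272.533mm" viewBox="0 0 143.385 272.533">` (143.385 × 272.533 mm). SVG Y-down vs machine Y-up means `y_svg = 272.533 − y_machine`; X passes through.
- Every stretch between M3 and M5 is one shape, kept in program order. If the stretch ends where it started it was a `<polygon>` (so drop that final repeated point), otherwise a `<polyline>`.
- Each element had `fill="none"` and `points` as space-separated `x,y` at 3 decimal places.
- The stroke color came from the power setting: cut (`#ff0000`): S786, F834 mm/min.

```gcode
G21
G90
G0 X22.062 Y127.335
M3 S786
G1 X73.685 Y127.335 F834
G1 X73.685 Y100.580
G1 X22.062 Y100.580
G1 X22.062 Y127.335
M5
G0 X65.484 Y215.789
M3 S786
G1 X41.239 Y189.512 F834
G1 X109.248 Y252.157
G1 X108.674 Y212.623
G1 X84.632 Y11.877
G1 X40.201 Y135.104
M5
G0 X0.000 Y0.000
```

Each laser-on run becomes one SVG element. Flip Y back into SVG space with y_svg = 272.533 − y_machine. Every run uses S786, so all elements get stroke `#ff0000` (cut).

Run 1: The run returns to its start, so emit a `<polygon>` with points (Y-flipped): 22.062,145.198 73.685,145.198 73.685,171.953 22.062,171.953.

Run 2: The run is open, so emit a `<polyline>` with points (Y-flipped): 65.484,56.744 41.239,83.021 109.248,20.376 108.674,59.910 84.632,260.656 40.201,137.429.

<svg xmlns="http://www.w3.org/2000/svg" width="143.385mm" height="272.533mm" viewBox="0 0 143.385 272.533">
  <polygon points="22.062,145.198 73.685,145.198 73.685,171.953 22.062,171.953" fill="none" stroke="#ff0000"/>
  <polyline points="65.484,56.744 41.239,83.021 109.248,20.376 108.674,59.910 84.632,260.656 40.201,137.429" fill="none" stroke="#ff0000"/>
</svg>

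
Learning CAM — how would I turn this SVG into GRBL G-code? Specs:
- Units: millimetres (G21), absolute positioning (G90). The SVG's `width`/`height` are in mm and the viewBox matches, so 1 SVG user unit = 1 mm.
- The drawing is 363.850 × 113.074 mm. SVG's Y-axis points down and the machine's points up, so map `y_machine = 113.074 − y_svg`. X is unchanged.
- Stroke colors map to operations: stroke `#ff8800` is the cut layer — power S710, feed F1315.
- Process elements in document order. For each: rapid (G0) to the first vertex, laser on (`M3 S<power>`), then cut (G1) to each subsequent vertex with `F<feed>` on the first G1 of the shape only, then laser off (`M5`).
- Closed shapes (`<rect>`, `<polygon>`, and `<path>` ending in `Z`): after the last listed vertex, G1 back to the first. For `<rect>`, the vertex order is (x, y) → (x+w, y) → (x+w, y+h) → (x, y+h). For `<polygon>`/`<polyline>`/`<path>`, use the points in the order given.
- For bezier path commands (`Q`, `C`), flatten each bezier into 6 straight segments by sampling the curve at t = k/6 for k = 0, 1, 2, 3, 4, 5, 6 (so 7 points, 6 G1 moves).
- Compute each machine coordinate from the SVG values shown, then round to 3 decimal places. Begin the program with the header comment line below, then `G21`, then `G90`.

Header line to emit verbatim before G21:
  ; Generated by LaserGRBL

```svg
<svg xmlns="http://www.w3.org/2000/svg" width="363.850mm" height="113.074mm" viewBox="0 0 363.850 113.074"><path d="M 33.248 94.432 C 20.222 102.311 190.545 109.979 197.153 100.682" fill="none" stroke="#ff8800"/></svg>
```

; Generated by LaserGRBL
G21
G90
G0 X33.248 Y18.642
M3 S710
G1 X40.407 Y14.798 F1315
G1 X68.484 Y11.454
G1 X107.838 Y9.076
G1 X148.828 Y8.129
G1 X181.813 Y9.080
G1 X197.153 Y12.392
M5

1 u = 1 mm; y_m = 113.074 − y.

[1] `<path>` cubic bezier, #ff8800→cut S710 F1315: (33.248,18.642) → (40.407,14.798) → (68.484,11.454) → (107.838,9.076) → (148.828,8.129) → (181.813,9.080) → (197.153,12.392)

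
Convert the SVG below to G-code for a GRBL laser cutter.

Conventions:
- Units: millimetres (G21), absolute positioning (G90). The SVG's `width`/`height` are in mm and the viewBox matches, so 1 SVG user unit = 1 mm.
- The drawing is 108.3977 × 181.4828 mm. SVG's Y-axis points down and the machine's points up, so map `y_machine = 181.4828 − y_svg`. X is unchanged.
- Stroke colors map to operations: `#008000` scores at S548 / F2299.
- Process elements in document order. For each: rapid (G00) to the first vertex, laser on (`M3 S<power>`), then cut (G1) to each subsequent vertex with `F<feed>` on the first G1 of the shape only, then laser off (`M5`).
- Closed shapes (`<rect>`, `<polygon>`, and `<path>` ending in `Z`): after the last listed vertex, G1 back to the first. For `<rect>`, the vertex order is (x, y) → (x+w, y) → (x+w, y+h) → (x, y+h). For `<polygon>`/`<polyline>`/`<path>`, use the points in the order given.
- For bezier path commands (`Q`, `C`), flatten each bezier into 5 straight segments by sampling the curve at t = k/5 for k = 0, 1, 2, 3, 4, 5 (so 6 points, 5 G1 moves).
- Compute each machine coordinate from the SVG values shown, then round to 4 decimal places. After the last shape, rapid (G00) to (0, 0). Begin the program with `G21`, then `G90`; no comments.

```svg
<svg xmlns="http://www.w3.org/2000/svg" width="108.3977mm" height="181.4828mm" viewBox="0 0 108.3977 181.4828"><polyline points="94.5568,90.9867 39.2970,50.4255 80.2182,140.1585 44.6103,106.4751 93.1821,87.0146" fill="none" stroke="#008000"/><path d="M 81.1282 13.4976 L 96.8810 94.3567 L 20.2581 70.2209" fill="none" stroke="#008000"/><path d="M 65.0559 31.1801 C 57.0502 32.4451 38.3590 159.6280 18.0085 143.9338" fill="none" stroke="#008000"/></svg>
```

1 u = 1 mm; y_m = 181.4828 − y.

[1] `<polyline>` open polyline, #008000→score S548 F2299: (94.5568,90.4961) → (39.2970,131.0573) → (80.2182,41.3243) → (44.6103,75.0077) → (93.1821,94.4682)

[2] `<path>` open polyline, #008000→score S548 F2299: (81.1282,167.9852) → (96.8810,87.1261) → (20.2581,111.2619)

[3] `<path>` cubic bezier, #008000→score S548 F2299: (65.0559,150.3027) → (59.0424,136.5839) → (50.8977,105.5470) → (41.0550,70.0941) → (29.9475,43.1274) → (18.0085,37.5490)

G21
G90
G00 X94.5568 Y90.4961
M3 S548
G1 X39.2970 Y131.0573 F2299
G1 X80.2182 Y41.3243
G1 X44.6103 Y75.0077
G1 X93.1821 Y94.4682
M5
G00 X81.1282 Y167.9852
M3 S548
G1 X96.8810 Y87.1261 F2299
G1 X20.2581 Y111.2619
M5
G00 X65.0559 Y150.3027
M3 S548
G1 X59.0424 Y136.5839 F2299
G1 X50.8977 Y105.5470
G1 X41.0550 Y70.0941
G1 X29.9475 Y43.1274
G1 X18.0085 Y37.5490
M5
G00 X0.0000 Y0.0000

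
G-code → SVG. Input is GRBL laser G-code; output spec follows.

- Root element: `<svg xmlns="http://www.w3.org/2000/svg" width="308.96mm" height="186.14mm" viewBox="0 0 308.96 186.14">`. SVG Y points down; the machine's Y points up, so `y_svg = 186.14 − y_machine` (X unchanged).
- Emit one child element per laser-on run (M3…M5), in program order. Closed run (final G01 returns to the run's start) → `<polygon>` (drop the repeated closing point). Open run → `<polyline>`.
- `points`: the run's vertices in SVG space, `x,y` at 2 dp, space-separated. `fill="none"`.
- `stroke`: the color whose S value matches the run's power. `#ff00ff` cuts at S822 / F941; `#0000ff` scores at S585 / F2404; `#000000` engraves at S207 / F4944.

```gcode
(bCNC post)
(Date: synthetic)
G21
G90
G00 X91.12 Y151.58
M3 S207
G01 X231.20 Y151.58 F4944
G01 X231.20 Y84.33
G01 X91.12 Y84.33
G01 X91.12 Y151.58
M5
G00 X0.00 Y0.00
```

<svg xmlns="http://www.w3.org/2000/svg" width="308.96mm" height="186.14mm" viewBox="0 0 308.96 186.14">
  <polygon points="91.12,34.56 231.20,34.56 231.20,101.81 91.12,101.81" fill="none" stroke="#000000"/>
</svg>

y_svg = 186.14 − y_m. Every run uses S207, so all elements get stroke `#000000` (engrave).

[1] closed run; points: 91.12,34.56 231.20,34.56 231.20,101.81 91.12,101.81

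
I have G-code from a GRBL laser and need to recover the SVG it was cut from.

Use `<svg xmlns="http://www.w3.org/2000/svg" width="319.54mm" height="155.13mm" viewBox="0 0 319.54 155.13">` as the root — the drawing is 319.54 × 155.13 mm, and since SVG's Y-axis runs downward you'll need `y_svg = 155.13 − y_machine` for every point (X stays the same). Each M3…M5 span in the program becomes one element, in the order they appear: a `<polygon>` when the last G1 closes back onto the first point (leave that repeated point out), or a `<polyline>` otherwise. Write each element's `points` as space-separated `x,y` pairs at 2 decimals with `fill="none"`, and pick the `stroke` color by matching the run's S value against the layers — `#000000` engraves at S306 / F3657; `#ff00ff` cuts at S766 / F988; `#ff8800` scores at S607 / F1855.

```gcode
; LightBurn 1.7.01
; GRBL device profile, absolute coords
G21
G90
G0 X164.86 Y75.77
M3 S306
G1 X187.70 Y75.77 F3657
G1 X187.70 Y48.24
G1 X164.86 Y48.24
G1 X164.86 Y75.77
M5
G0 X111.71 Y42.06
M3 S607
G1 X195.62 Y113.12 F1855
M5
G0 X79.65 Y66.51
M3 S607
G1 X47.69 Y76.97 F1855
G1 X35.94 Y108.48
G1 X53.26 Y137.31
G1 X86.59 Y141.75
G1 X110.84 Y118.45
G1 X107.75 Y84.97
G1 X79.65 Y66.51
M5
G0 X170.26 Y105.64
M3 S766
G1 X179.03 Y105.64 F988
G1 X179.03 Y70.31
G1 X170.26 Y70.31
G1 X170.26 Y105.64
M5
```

Machine Y-up, SVG Y-down with viewBox height 155.13, so y_svg = 155.13 − y_machine; X carries over.

Run 1: S306 ⇒ engrave layer `#000000`. The run returns to its start, so emit a `<polygon>` with points (Y-flipped): 164.86,79.36 187.70,79.36 187.70,106.89 164.86,106.89.

Run 2: power S607 maps to stroke `#ff8800` (score). The run is open, so emit a `<polyline>` with points (Y-flipped): 111.71,113.07 195.62,42.01.

Run 3: the run's S607 means `#ff8800` (score). The run returns to its start, so emit a `<polygon>` with points (Y-flipped): 79.65,88.62 47.69,78.16 35.94,46.65 53.26,17.82 86.59,13.38 110.84,36.68 107.75,70.16.

Run 4: the run's S766 means `#ff00ff` (cut). The run returns to its start, so emit a `<polygon>` with points (Y-flipped): 170.26,49.49 179.03,49.49 179.03,84.82 170.26,84.82.

<svg xmlns="http://www.w3.org/2000/svg" width="319.54mm" height="155.13mm" viewBox="0 0 319.54 155.13">
  <polygon points="164.86,79.36 187.70,79.36 187.70,106.89 164.86,106.89" fill="none" stroke="#000000"/>
  <polyline points="111.71,113.07 195.62,42.01" fill="none" stroke="#ff8800"/>
  <polygon points="79.65,88.62 47.69,78.16 35.94,46.65 53.26,17.82 86.59,13.38 110.84,36.68 107.75,70.16" fill="none" stroke="#ff8800"/>
  <polygon points="170.26,49.49 179.03,49.49 179.03,84.82 170.26,84.82" fill="none" stroke="#ff00ff"/>
</svg>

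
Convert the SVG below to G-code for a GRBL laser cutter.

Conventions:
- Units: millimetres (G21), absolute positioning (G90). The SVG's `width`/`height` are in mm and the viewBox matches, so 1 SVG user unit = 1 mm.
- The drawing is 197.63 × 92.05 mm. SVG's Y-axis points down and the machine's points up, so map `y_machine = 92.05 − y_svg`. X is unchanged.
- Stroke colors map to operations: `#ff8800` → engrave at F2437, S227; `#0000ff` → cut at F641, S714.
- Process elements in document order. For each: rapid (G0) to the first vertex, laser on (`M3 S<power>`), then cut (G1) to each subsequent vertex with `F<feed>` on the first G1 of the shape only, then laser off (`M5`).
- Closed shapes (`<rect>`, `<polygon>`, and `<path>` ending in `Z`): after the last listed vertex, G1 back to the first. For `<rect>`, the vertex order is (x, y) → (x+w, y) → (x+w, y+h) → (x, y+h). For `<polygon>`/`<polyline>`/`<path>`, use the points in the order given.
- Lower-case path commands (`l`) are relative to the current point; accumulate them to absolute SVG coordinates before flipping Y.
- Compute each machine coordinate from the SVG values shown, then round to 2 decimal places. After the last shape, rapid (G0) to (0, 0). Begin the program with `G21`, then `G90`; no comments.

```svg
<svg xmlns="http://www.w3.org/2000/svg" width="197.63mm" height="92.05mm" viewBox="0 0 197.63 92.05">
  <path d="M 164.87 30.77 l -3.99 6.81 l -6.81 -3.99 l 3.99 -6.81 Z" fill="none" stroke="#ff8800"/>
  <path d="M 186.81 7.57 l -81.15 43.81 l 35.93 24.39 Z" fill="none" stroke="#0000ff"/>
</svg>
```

viewBox `0 0 197.63 92.05` with mm width/height → 1 unit = 1 mm. Flip: y_m = 92.05 − y_svg.

**Shape 1** — `<path>` regular polygon, stroke `#ff8800` → engrave (S227, F2437). Machine vertices: (164.87,61.28) → (160.88,54.47) → (154.07,58.46) → (158.06,65.27) → (164.87,61.28). Closed: final G1 returns to the first vertex.

**Shape 2** — `<path>` closed polygon, stroke `#0000ff` → cut (S714, F641). Machine vertices: (186.81,84.48) → (105.66,40.67) → (141.59,16.28) → (186.81,84.48). Closed: final G1 returns to the first vertex.

G21
G90
G0 X164.87 Y61.28
M3 S227
G1 X160.88 Y54.47 F2437
G1 X154.07 Y58.46
G1 X158.06 Y65.27
G1 X164.87 Y61.28
M5
G0 X186.81 Y84.48
M3 S714
G1 X105.66 Y40.67 F641
G1 X141.59 Y16.28
G1 X186.81 Y84.48
M5
G0 X0.00 Y0.00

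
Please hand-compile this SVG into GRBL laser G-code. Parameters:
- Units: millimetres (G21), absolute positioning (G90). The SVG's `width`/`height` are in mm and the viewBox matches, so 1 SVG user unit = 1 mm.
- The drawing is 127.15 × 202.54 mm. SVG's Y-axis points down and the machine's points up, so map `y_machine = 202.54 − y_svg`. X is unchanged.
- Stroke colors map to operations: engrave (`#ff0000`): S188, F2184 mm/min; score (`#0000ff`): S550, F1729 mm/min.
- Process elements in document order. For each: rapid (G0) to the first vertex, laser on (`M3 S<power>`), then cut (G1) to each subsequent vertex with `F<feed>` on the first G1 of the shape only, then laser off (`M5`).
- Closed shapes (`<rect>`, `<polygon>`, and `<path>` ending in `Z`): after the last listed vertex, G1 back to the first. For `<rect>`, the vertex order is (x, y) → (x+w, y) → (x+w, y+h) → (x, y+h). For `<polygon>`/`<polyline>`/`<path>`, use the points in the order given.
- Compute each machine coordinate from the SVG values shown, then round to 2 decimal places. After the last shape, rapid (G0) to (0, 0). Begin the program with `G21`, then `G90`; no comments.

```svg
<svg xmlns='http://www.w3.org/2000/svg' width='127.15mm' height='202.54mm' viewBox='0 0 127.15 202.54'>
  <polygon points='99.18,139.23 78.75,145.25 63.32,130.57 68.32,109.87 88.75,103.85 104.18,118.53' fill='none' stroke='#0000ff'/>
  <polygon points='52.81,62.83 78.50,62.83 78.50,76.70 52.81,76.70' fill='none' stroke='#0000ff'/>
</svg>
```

1 u = 1 mm; y_m = 202.54 − y.

[1] `<polygon>` regular polygon, #0000ff→score S550 F1729: (99.18,63.31) → (78.75,57.29) → (63.32,71.97) → (68.32,92.67) → (88.75,98.69) → (104.18,84.01) → (99.18,63.31) (closed)

[2] `<polygon>` rectangle, #0000ff→score S550 F1729: (52.81,139.71) → (78.50,139.71) → (78.50,125.84) → (52.81,125.84) → (52.81,139.71) (closed)

G21
G90
G0 X99.18 Y63.31
M3 S550
G1 X78.75 Y57.29 F1729
G1 X63.32 Y71.97
G1 X68.32 Y92.67
G1 X88.75 Y98.69
G1 X104.18 Y84.01
G1 X99.18 Y63.31
M5
G0 X52.81 Y139.71
M3 S550
G1 X78.50 Y139.71 F1729
G1 X78.50 Y125.84
G1 X52.81 Y125.84
G1 X52.81 Y139.71
M5
G0 X0.00 Y0.00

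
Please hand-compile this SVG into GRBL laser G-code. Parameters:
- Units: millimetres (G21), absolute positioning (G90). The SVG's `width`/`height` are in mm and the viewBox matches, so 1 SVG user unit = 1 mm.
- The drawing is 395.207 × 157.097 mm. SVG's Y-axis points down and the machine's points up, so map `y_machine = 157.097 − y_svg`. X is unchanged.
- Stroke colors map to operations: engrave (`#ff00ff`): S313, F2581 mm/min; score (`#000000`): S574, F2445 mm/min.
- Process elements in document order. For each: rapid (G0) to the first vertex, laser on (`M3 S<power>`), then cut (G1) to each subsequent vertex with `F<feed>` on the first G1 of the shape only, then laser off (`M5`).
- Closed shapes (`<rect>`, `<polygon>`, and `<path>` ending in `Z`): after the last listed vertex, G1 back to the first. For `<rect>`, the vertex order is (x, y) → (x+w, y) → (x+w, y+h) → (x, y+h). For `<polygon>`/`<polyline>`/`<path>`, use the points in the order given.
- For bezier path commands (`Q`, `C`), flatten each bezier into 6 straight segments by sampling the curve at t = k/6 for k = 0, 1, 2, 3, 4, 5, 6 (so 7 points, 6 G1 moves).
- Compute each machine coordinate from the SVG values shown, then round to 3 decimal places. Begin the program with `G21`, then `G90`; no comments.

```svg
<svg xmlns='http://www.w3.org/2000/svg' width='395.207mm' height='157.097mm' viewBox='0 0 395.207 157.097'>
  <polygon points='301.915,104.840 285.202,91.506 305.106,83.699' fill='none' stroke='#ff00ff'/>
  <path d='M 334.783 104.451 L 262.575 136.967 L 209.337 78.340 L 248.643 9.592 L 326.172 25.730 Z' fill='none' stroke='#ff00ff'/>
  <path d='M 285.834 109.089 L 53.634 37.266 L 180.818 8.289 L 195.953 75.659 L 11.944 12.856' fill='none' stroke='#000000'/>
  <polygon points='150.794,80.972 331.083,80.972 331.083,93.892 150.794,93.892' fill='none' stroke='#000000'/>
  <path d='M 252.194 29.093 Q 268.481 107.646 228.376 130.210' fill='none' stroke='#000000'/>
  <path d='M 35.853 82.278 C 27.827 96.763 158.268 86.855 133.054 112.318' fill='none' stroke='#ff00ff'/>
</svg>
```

G21
G90
G0 X301.915 Y52.257
M3 S313
G1 X285.202 Y65.591 F2581
G1 X305.106 Y73.398
G1 X301.915 Y52.257
M5
G0 X334.783 Y52.646
M3 S313
G1 X262.575 Y20.130 F2581
G1 X209.337 Y78.757
G1 X248.643 Y147.505
G1 X326.172 Y131.367
G1 X334.783 Y52.646
M5
G0 X285.834 Y48.008
M3 S574
G1 X53.634 Y119.831 F2445
G1 X180.818 Y148.808
G1 X195.953 Y81.438
G1 X11.944 Y144.241
M5
G0 X150.794 Y76.125
M3 S574
G1 X331.083 Y76.125 F2445
G1 X331.083 Y63.205
G1 X150.794 Y63.205
G1 X150.794 Y76.125
M5
G0 X252.194 Y128.004
M3 S574
G1 X256.057 Y103.375 F2445
G1 X256.786 Y81.856
G1 X254.383 Y63.448
G1 X248.847 Y48.151
G1 X240.178 Y35.964
G1 X228.376 Y26.887
M5
G0 X35.853 Y74.819
M3 S313
G1 X42.017 Y69.333 F2581
G1 X63.089 Y66.252
G1 X90.899 Y63.916
G1 X117.276 Y60.665
G1 X134.051 Y54.840
G1 X133.054 Y44.779
M5

1 u = 1 mm; y_m = 157.097 − y.

[1] `<polygon>` regular polygon, #ff00ff→engrave S313 F2581: (301.915,52.257) → (285.202,65.591) → (305.106,73.398) → (301.915,52.257) (closed)

[2] `<path>` regular polygon, #ff00ff→engrave S313 F2581: (334.783,52.646) → (262.575,20.130) → (209.337,78.757) → (248.643,147.505) → (326.172,131.367) → (334.783,52.646) (closed)

[3] `<path>` open polyline, #000000→score S574 F2445: (285.834,48.008) → (53.634,119.831) → (180.818,148.808) → (195.953,81.438) → (11.944,144.241)

[4] `<polygon>` rectangle, #000000→score S574 F2445: (150.794,76.125) → (331.083,76.125) → (331.083,63.205) → (150.794,63.205) → (150.794,76.125) (closed)

[5] `<path>` quadratic bezier, #000000→score S574 F2445: (252.194,128.004) → (256.057,103.375) → (256.786,81.856) → (254.383,63.448) → (248.847,48.151) → (240.178,35.964) → (228.376,26.887)

[6] `<path>` cubic bezier, #ff00ff→engrave S313 F2581: (35.853,74.819) → (42.017,69.333) → (63.089,66.252) → (90.899,63.916) → (117.276,60.665) → (134.051,54.840) → (133.054,44.779)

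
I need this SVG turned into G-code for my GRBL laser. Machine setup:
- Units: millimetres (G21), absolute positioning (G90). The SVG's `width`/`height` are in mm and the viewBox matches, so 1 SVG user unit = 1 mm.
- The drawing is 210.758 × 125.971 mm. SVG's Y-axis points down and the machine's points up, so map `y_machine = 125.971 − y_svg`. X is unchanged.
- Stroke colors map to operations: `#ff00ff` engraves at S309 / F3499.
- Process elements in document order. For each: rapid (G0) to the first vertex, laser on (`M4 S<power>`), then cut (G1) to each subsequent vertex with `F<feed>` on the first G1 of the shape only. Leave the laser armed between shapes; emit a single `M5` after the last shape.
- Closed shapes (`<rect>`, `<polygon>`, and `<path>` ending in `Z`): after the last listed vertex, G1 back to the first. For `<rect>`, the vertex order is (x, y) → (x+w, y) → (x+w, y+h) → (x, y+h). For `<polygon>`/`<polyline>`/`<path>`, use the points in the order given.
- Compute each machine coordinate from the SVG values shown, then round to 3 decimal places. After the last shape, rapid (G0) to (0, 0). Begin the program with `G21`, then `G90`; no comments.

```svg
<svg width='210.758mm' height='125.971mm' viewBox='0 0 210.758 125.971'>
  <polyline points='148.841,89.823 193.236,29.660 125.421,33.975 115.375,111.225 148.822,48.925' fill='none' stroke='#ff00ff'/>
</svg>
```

G21
G90
G0 X148.841 Y36.148
M4 S309
G1 X193.236 Y96.311 F3499
G1 X125.421 Y91.996
G1 X115.375 Y14.746
G1 X148.822 Y77.046
M5
G0 X0.000 Y0.000

1 u = 1 mm; y_m = 125.971 − y.

[1] `<polyline>` open polyline, #ff00ff→engrave S309 F3499: (148.841,36.148) → (193.236,96.311) → (125.421,91.996) → (115.375,14.746) → (148.822,77.046)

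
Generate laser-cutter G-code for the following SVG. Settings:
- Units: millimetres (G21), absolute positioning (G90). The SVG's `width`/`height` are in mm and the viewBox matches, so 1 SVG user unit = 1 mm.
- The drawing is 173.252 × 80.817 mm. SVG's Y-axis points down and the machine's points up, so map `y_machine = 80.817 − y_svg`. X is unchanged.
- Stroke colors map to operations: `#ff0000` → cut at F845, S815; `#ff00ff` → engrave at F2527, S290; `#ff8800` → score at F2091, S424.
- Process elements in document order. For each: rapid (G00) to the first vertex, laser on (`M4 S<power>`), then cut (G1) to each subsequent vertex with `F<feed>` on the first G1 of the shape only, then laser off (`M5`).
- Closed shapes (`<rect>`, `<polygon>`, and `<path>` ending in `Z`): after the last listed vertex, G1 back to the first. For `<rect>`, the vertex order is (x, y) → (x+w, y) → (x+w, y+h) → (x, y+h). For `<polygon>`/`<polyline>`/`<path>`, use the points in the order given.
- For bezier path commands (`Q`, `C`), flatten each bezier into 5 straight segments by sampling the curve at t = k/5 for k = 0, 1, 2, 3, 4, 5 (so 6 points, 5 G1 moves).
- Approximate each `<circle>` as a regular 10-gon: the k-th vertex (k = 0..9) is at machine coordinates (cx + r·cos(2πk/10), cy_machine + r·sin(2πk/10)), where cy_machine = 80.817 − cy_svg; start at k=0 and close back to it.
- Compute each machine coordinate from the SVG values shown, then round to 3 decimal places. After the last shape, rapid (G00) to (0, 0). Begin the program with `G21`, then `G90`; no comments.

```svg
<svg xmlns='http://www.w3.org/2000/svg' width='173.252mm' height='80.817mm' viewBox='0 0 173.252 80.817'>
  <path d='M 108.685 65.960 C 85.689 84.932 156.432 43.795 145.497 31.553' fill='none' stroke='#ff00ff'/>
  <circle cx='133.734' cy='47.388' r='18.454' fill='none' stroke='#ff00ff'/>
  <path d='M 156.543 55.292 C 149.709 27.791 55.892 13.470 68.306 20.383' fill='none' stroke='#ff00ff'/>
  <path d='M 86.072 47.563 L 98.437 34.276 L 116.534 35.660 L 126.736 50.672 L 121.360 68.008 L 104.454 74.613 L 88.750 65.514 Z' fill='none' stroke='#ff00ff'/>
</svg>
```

G21
G90
G00 X108.685 Y14.857
M4 S290
G1 X104.733 Y9.975 F2527
G1 X114.858 Y15.247
G1 X130.640 Y26.400
G1 X143.660 Y39.163
G1 X145.497 Y49.264
M5
G00 X152.188 Y33.429
M4 S290
G1 X148.664 Y44.276 F2527
G1 X139.437 Y50.980
G1 X128.031 Y50.980
G1 X118.804 Y44.276
G1 X115.280 Y33.429
G1 X118.804 Y22.582
G1 X128.031 Y15.878
G1 X139.437 Y15.878
G1 X148.664 Y22.582
G1 X152.188 Y33.429
M5
G00 X156.543 Y25.525
M4 S290
G1 X143.550 Y40.380 F2527
G1 X118.956 Y51.684
G1 X92.034 Y59.053
G1 X72.060 Y62.098
G1 X68.306 Y60.434
M5
G00 X86.072 Y33.254
M4 S290
G1 X98.437 Y46.541 F2527
G1 X116.534 Y45.157
G1 X126.736 Y30.145
G1 X121.360 Y12.809
G1 X104.454 Y6.204
G1 X88.750 Y15.303
G1 X86.072 Y33.254
M5
G00 X0.000 Y0.000

1 u = 1 mm; y_m = 80.817 − y.

[1] `<path>` cubic bezier, #ff00ff→engrave S290 F2527: (108.685,14.857) → (104.733,9.975) → (114.858,15.247) → (130.640,26.400) → (143.660,39.163) → (145.497,49.264)

[2] `<circle>` circle, #ff00ff→engrave S290 F2527: (152.188,33.429) → (148.664,44.276) → (139.437,50.980) → (128.031,50.980) → (118.804,44.276) → (115.280,33.429) → (118.804,22.582) → (128.031,15.878) → (139.437,15.878) → (148.664,22.582) → (152.188,33.429) (closed)

[3] `<path>` cubic bezier, #ff00ff→engrave S290 F2527: (156.543,25.525) → (143.550,40.380) → (118.956,51.684) → (92.034,59.053) → (72.060,62.098) → (68.306,60.434)

[4] `<path>` regular polygon, #ff00ff→engrave S290 F2527: (86.072,33.254) → (98.437,46.541) → (116.534,45.157) → (126.736,30.145) → (121.360,12.809) → (104.454,6.204) → (88.750,15.303) → (86.072,33.254) (closed)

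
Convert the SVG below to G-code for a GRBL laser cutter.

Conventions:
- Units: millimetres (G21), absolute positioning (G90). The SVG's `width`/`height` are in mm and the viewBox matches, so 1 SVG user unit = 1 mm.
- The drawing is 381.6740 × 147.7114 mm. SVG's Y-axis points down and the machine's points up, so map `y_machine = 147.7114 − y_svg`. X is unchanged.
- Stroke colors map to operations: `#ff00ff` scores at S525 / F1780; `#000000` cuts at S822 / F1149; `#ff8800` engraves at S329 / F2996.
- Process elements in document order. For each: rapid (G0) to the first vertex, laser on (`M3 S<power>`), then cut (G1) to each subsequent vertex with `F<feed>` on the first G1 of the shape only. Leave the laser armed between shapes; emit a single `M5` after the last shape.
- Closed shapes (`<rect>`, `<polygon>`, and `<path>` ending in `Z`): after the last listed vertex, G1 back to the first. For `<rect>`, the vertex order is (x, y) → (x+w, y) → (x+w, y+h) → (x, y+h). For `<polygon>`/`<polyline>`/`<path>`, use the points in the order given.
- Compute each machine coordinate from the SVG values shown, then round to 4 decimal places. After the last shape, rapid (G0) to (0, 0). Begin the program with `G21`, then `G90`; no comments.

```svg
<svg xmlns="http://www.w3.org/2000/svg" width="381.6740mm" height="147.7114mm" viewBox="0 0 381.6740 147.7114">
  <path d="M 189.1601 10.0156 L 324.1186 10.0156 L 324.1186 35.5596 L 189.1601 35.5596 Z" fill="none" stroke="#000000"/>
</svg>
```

G21
G90
G0 X189.1601 Y137.6958
M3 S822
G1 X324.1186 Y137.6958 F1149
G1 X324.1186 Y112.1518
G1 X189.1601 Y112.1518
G1 X189.1601 Y137.6958
M5
G0 X0.0000 Y0.0000

Since the viewBox matches the mm dimensions, user units are millimetres directly. The only transform is the Y-flip y_m = 147.7114 − y_svg.

Shape 1 is a rectangle drawn with `<path>`. Its stroke #000000 means cut at S822, F1149. After flipping Y the toolpath is (189.1601,137.6958) → (324.1186,137.6958) → (324.1186,112.1518) → (189.1601,112.1518) → (189.1601,137.6958), returning to the start.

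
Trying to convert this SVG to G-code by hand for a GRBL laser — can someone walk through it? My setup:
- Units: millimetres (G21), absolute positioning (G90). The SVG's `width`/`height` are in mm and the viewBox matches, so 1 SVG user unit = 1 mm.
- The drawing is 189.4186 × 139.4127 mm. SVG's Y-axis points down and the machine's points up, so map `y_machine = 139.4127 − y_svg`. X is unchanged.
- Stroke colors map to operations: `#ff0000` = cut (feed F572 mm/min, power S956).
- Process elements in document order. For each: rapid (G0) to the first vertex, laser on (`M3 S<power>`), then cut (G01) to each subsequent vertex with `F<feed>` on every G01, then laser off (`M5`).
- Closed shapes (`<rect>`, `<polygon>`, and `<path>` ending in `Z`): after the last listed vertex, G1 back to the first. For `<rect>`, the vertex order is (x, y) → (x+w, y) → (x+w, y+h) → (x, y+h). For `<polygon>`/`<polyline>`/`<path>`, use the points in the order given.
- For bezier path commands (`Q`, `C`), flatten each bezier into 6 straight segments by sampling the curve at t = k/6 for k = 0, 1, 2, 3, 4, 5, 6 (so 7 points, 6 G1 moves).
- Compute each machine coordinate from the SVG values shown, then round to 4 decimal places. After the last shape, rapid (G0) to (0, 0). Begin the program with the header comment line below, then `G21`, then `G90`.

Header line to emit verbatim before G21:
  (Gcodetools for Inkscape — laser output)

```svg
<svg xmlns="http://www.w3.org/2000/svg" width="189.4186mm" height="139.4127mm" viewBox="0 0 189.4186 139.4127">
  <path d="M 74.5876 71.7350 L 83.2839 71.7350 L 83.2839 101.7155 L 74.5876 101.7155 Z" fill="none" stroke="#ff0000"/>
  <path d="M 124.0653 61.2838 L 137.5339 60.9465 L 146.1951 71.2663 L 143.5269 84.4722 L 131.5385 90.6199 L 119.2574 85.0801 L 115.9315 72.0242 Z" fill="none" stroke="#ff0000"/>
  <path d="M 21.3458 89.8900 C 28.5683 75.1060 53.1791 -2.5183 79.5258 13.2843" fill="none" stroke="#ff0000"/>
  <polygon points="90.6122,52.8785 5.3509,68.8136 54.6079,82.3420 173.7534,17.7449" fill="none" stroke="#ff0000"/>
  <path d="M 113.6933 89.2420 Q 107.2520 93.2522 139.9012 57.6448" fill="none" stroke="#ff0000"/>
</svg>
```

1 u = 1 mm; y_m = 139.4127 − y.

[1] `<path>` rectangle, #ff0000→cut S956 F572: (74.5876,67.6777) → (83.2839,67.6777) → (83.2839,37.6972) → (74.5876,37.6972) → (74.5876,67.6777) (closed)

[2] `<path>` regular polygon, #ff0000→cut S956 F572: (124.0653,78.1289) → (137.5339,78.4662) → (146.1951,68.1464) → (143.5269,54.9405) → (131.5385,48.7928) → (119.2574,54.3326) → (115.9315,67.3885) → (124.0653,78.1289) (closed)

[3] `<path>` cubic bezier, #ff0000→cut S956 F572: (21.3458,49.5227) → (26.3336,61.4279) → (33.7847,79.4658) → (43.2642,99.2955) → (54.3375,116.5764) → (66.5696,126.9676) → (79.5258,126.1284)

[4] `<polygon>` closed polygon, #ff0000→cut S956 F572: (90.6122,86.5342) → (5.3509,70.5991) → (54.6079,57.0707) → (173.7534,121.6678) → (90.6122,86.5342) (closed)

[5] `<path>` quadratic bezier, #ff0000→cut S956 F572: (113.6933,50.1707) → (112.6320,49.9345) → (113.7425,51.8992) → (117.0246,56.0649) → (122.4785,62.4316) → (130.1040,70.9993) → (139.9012,81.7679)

(Gcodetools for Inkscape — laser output)
G21
G90
G0 X74.5876 Y67.6777
M3 S956
G01 X83.2839 Y67.6777 F572
G01 X83.2839 Y37.6972 F572
G01 X74.5876 Y37.6972 F572
G01 X74.5876 Y67.6777 F572
M5
G0 X124.0653 Y78.1289
M3 S956
G01 X137.5339 Y78.4662 F572
G01 X146.1951 Y68.1464 F572
G01 X143.5269 Y54.9405 F572
G01 X131.5385 Y48.7928 F572
G01 X119.2574 Y54.3326 F572
G01 X115.9315 Y67.3885 F572
G01 X124.0653 Y78.1289 F572
M5
G0 X21.3458 Y49.5227
M3 S956
G01 X26.3336 Y61.4279 F572
G01 X33.7847 Y79.4658 F572
G01 X43.2642 Y99.2955 F572
G01 X54.3375 Y116.5764 F572
G01 X66.5696 Y126.9676 F572
G01 X79.5258 Y126.1284 F572
M5
G0 X90.6122 Y86.5342
M3 S956
G01 X5.3509 Y70.5991 F572
G01 X54.6079 Y57.0707 F572
G01 X173.7534 Y121.6678 F572
G01 X90.6122 Y86.5342 F572
M5
G0 X113.6933 Y50.1707
M3 S956
G01 X112.6320 Y49.9345 F572
G01 X113.7425 Y51.8992 F572
G01 X117.0246 Y56.0649 F572
G01 X122.4785 Y62.4316 F572
G01 X130.1040 Y70.9993 F572
G01 X139.9012 Y81.7679 F572
M5
G0 X0.0000 Y0.0000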